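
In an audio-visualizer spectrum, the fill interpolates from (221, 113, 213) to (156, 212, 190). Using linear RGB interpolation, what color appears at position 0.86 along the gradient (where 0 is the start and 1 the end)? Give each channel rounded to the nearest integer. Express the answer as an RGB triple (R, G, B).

(165, 198, 193)

R = 221 + 0.86 × (156 − 221) = 221 + 0.86 × -65 = 165.1 → 165
G = 113 + 0.86 × (212 − 113) = 113 + 0.86 × 99 = 198.14 → 198
B = 213 + 0.86 × (190 − 213) = 213 + 0.86 × -23 = 193.22 → 193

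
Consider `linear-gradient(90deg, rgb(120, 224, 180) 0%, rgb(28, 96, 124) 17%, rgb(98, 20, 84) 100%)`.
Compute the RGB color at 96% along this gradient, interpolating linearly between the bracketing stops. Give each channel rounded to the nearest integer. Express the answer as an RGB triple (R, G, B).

96% lies between the 17% and 100% stops, so the local fraction is t = (96 − 17)/(100 − 17) = 79/83 ≈ 0.9518.
R = 28 + 0.9518 × (98 − 28) = 94.626 → 95
G = 96 + 0.9518 × (20 − 96) = 23.663 → 24
B = 124 + 0.9518 × (84 − 124) = 85.928 → 86

(95, 24, 86)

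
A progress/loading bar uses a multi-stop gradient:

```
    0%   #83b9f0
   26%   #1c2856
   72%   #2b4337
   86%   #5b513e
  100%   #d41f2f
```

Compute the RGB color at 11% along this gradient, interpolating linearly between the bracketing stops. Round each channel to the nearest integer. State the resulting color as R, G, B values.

11% lies between the 0% and 26% stops, so the local fraction is t = (11 − 0)/(26 − 0) = 11/26 ≈ 0.4231.
#83b9f0 → (131, 185, 240); #1c2856 → (28, 40, 86).
R = 131 + 0.4231 × (28 − 131) = 87.421 → 87
G = 185 + 0.4231 × (40 − 185) = 123.65 → 124
B = 240 + 0.4231 × (86 − 240) = 174.843 → 175

(87, 124, 175)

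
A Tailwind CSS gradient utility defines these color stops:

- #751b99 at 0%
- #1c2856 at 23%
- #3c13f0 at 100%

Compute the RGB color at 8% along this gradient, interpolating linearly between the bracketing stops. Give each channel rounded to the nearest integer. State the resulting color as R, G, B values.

(86, 32, 130)

8% lies between the 0% and 23% stops, so the local fraction is t = (8 − 0)/(23 − 0) = 8/23 ≈ 0.3478.
#751b99 → (117, 27, 153); #1c2856 → (28, 40, 86).
R = 117 + 0.3478 × (28 − 117) = 86.046 → 86
G = 27 + 0.3478 × (40 − 27) = 31.521 → 32
B = 153 + 0.3478 × (86 − 153) = 129.697 → 130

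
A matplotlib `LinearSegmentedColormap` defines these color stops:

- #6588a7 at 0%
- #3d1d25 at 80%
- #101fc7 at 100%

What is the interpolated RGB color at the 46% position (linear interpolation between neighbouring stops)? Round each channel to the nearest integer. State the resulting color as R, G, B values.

46% lies between the 0% and 80% stops, so the local fraction is t = (46 − 0)/(80 − 0) = 46/80 ≈ 0.575.
#6588a7 → (101, 136, 167); #3d1d25 → (61, 29, 37).
R = 101 + 0.575 × (61 − 101) = 78 → 78
G = 136 + 0.575 × (29 − 136) = 74.475 → 74
B = 167 + 0.575 × (37 − 167) = 92.25 → 92

(78, 74, 92)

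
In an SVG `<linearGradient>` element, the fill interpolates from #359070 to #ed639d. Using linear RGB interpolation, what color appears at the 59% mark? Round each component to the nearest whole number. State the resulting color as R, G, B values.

#359070 → (53, 144, 112); #ed639d → (237, 99, 157).
59% corresponds to t = 0.59.
R = 53 + 0.59 × (237 − 53) = 53 + 0.59 × 184 = 161.56 → 162
G = 144 + 0.59 × (99 − 144) = 144 + 0.59 × -45 = 117.45 → 117
B = 112 + 0.59 × (157 − 112) = 112 + 0.59 × 45 = 138.55 → 139

(162, 117, 139)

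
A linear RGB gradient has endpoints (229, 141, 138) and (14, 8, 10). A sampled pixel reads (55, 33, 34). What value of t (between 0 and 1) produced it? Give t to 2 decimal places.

0.81

Invert the lerp on the R channel (largest span, 215): t = (55 − 229) / (14 − 229) = -174/-215 = 0.8093.
Check on G: (33 − 141)/(8 − 141) = 0.812 ✓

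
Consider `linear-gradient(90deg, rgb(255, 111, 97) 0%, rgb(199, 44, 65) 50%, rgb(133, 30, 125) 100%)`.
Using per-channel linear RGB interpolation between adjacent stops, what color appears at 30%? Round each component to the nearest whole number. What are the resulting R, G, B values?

30% lies between the 0% and 50% stops, so the local fraction is t = (30 − 0)/(50 − 0) = 30/50 ≈ 0.6.
R = 255 + 0.6 × (199 − 255) = 221.4 → 221
G = 111 + 0.6 × (44 − 111) = 70.8 → 71
B = 97 + 0.6 × (65 − 97) = 77.8 → 78

(221, 71, 78)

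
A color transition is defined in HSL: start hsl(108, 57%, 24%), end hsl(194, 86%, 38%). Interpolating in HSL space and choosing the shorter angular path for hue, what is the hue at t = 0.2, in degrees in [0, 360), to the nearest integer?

Hue arc: Δh = 194 − 108 = 86° (|Δh| ≤ 180, already the shorter path).
H = 108 + 0.2 × (86) = 125.2 → 125°

125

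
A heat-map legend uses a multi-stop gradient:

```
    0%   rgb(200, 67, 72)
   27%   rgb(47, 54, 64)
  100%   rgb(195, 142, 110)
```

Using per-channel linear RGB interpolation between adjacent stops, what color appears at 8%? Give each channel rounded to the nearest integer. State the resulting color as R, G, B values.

8% lies between the 0% and 27% stops, so the local fraction is t = (8 − 0)/(27 − 0) = 8/27 ≈ 0.2963.
R = 200 + 0.2963 × (47 − 200) = 154.666 → 155
G = 67 + 0.2963 × (54 − 67) = 63.148 → 63
B = 72 + 0.2963 × (64 − 72) = 69.63 → 70

(155, 63, 70)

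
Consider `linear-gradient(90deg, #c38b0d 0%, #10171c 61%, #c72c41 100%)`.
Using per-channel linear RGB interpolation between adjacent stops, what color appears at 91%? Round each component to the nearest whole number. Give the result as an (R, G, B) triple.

91% lies between the 61% and 100% stops, so the local fraction is t = (91 − 61)/(100 − 61) = 30/39 ≈ 0.7692.
#10171c → (16, 23, 28); #c72c41 → (199, 44, 65).
R = 16 + 0.7692 × (199 − 16) = 156.764 → 157
G = 23 + 0.7692 × (44 − 23) = 39.153 → 39
B = 28 + 0.7692 × (65 − 28) = 56.46 → 56

(157, 39, 56)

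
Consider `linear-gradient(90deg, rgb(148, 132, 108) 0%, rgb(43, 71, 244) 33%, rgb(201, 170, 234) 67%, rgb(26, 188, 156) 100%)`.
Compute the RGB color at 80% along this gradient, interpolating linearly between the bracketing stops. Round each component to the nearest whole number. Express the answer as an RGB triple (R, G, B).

(132, 177, 203)

80% lies between the 67% and 100% stops, so the local fraction is t = (80 − 67)/(100 − 67) = 13/33 ≈ 0.3939.
R = 201 + 0.3939 × (26 − 201) = 132.067 → 132
G = 170 + 0.3939 × (188 − 170) = 177.09 → 177
B = 234 + 0.3939 × (156 − 234) = 203.276 → 203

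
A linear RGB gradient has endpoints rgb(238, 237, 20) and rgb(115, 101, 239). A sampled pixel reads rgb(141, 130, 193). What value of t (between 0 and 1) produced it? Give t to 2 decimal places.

Invert the lerp on the B channel (largest span, 219): t = (193 − 20) / (239 − 20) = 173/219 = 0.78995.
Check on R: (141 − 238)/(115 − 238) = 0.7886 ✓

0.79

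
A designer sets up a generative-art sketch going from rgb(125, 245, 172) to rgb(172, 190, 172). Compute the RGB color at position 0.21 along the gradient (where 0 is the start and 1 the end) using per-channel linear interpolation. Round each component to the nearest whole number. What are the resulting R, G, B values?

R = 125 + 0.21 × (172 − 125) = 125 + 0.21 × 47 = 134.87 → 135
G = 245 + 0.21 × (190 − 245) = 245 + 0.21 × -55 = 233.45 → 233
B = 172 + 0.21 × (172 − 172) = 172 + 0.21 × 0 = 172 → 172

(135, 233, 172)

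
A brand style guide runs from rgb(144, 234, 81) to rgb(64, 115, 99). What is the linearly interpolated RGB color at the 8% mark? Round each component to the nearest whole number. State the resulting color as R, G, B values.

(138, 224, 82)

8% corresponds to t = 0.08.
R = 144 + 0.08 × (64 − 144) = 144 + 0.08 × -80 = 137.6 → 138
G = 234 + 0.08 × (115 − 234) = 234 + 0.08 × -119 = 224.48 → 224
B = 81 + 0.08 × (99 − 81) = 81 + 0.08 × 18 = 82.44 → 82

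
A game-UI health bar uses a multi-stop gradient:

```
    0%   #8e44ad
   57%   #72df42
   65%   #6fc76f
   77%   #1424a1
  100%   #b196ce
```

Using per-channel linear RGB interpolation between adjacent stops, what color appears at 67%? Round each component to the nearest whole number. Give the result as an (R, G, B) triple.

67% lies between the 65% and 77% stops, so the local fraction is t = (67 − 65)/(77 − 65) = 2/12 ≈ 0.1667.
#6fc76f → (111, 199, 111); #1424a1 → (20, 36, 161).
R = 111 + 0.1667 × (20 − 111) = 95.83 → 96
G = 199 + 0.1667 × (36 − 199) = 171.828 → 172
B = 111 + 0.1667 × (161 − 111) = 119.335 → 119

(96, 172, 119)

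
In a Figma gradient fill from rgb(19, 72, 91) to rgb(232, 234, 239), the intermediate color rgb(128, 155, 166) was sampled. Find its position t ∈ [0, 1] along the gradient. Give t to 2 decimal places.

0.51

Invert the lerp on the R channel (largest span, 213): t = (128 − 19) / (232 − 19) = 109/213 = 0.51174.
Check on G: (155 − 72)/(234 − 72) = 0.5123 ✓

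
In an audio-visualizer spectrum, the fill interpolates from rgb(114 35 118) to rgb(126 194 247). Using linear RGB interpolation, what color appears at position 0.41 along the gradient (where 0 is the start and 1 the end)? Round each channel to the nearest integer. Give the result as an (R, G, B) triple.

(119, 100, 171)

R = 114 + 0.41 × (126 − 114) = 114 + 0.41 × 12 = 118.92 → 119
G = 35 + 0.41 × (194 − 35) = 35 + 0.41 × 159 = 100.19 → 100
B = 118 + 0.41 × (247 − 118) = 118 + 0.41 × 129 = 170.89 → 171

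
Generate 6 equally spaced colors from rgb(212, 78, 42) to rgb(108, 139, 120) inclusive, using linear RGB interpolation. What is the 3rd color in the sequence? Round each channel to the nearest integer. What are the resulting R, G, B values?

(170, 102, 73)

With 6 swatches and endpoints inclusive, swatch 3 sits at t = (3 − 1)/(6 − 1) = 2/5 ≈ 0.4.
R = 212 + 0.4 × (108 − 212) = 170.4 → 170
G = 78 + 0.4 × (139 − 78) = 102.4 → 102
B = 42 + 0.4 × (120 − 42) = 73.2 → 73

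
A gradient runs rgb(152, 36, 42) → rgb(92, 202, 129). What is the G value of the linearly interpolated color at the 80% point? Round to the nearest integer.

G = 36 + 0.8 × (202 − 36) = 168.8 → 169

169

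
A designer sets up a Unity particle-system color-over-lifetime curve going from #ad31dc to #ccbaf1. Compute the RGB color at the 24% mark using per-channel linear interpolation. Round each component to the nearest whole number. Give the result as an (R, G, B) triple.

#ad31dc → (173, 49, 220); #ccbaf1 → (204, 186, 241).
24% corresponds to t = 0.24.
R = 173 + 0.24 × (204 − 173) = 173 + 0.24 × 31 = 180.44 → 180
G = 49 + 0.24 × (186 − 49) = 49 + 0.24 × 137 = 81.88 → 82
B = 220 + 0.24 × (241 − 220) = 220 + 0.24 × 21 = 225.04 → 225

(180, 82, 225)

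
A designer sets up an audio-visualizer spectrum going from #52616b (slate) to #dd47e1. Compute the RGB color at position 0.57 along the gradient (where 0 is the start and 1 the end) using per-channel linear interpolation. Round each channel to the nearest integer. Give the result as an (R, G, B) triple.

#52616b → (82, 97, 107); #dd47e1 → (221, 71, 225).
R = 82 + 0.57 × (221 − 82) = 82 + 0.57 × 139 = 161.23 → 161
G = 97 + 0.57 × (71 − 97) = 97 + 0.57 × -26 = 82.18 → 82
B = 107 + 0.57 × (225 − 107) = 107 + 0.57 × 118 = 174.26 → 174

(161, 82, 174)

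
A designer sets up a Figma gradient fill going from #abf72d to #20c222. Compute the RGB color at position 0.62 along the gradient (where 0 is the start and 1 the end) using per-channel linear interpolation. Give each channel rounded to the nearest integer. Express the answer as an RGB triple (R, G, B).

(85, 214, 38)

#abf72d → (171, 247, 45); #20c222 → (32, 194, 34).
R = 171 + 0.62 × (32 − 171) = 171 + 0.62 × -139 = 84.82 → 85
G = 247 + 0.62 × (194 − 247) = 247 + 0.62 × -53 = 214.14 → 214
B = 45 + 0.62 × (34 − 45) = 45 + 0.62 × -11 = 38.18 → 38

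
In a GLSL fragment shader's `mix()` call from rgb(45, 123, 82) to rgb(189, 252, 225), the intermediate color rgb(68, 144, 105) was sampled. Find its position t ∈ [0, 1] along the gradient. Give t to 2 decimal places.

Invert the lerp on the R channel (largest span, 144): t = (68 − 45) / (189 − 45) = 23/144 = 0.15972.
Check on G: (144 − 123)/(252 − 123) = 0.1628 ✓

0.16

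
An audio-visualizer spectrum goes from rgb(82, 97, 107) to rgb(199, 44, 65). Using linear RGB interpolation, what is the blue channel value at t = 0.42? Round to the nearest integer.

89

B = 107 + 0.42 × (65 − 107) = 89.36 → 89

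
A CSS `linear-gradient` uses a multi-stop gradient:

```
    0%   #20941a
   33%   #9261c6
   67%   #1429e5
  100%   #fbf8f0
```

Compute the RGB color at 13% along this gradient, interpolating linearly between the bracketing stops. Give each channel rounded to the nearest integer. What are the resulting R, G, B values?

(77, 128, 94)

13% lies between the 0% and 33% stops, so the local fraction is t = (13 − 0)/(33 − 0) = 13/33 ≈ 0.3939.
#20941a → (32, 148, 26); #9261c6 → (146, 97, 198).
R = 32 + 0.3939 × (146 − 32) = 76.905 → 77
G = 148 + 0.3939 × (97 − 148) = 127.911 → 128
B = 26 + 0.3939 × (198 − 26) = 93.751 → 94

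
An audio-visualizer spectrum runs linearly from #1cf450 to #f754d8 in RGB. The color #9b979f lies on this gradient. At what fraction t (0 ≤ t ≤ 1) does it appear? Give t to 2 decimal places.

0.58

Invert the lerp on the R channel (largest span, 219): t = (155 − 28) / (247 − 28) = 127/219 = 0.57991.
Check on G: (151 − 244)/(84 − 244) = 0.5813 ✓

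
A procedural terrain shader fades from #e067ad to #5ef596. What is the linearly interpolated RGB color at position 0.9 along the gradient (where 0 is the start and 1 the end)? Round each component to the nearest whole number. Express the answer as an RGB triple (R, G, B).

(107, 231, 152)

#e067ad → (224, 103, 173); #5ef596 → (94, 245, 150).
R = 224 + 0.9 × (94 − 224) = 224 + 0.9 × -130 = 107 → 107
G = 103 + 0.9 × (245 − 103) = 103 + 0.9 × 142 = 230.8 → 231
B = 173 + 0.9 × (150 − 173) = 173 + 0.9 × -23 = 152.3 → 152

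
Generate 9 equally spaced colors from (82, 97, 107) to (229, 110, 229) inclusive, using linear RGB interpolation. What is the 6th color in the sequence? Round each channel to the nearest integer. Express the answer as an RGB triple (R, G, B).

With 9 swatches and endpoints inclusive, swatch 6 sits at t = (6 − 1)/(9 − 1) = 5/8 ≈ 0.625.
R = 82 + 0.625 × (229 − 82) = 173.875 → 174
G = 97 + 0.625 × (110 − 97) = 105.125 → 105
B = 107 + 0.625 × (229 − 107) = 183.25 → 183

(174, 105, 183)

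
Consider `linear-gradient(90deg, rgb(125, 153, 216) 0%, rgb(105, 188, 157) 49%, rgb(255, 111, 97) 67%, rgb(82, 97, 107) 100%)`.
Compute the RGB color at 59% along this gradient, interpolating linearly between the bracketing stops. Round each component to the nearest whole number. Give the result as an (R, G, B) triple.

59% lies between the 49% and 67% stops, so the local fraction is t = (59 − 49)/(67 − 49) = 10/18 ≈ 0.5556.
R = 105 + 0.5556 × (255 − 105) = 188.34 → 188
G = 188 + 0.5556 × (111 − 188) = 145.219 → 145
B = 157 + 0.5556 × (97 − 157) = 123.664 → 124

(188, 145, 124)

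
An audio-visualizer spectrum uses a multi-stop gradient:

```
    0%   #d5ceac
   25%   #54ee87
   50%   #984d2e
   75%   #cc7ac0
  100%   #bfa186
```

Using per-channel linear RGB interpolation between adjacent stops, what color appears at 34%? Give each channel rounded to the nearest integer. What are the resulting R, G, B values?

34% lies between the 25% and 50% stops, so the local fraction is t = (34 − 25)/(50 − 25) = 9/25 ≈ 0.36.
#54ee87 → (84, 238, 135); #984d2e → (152, 77, 46).
R = 84 + 0.36 × (152 − 84) = 108.48 → 108
G = 238 + 0.36 × (77 − 238) = 180.04 → 180
B = 135 + 0.36 × (46 − 135) = 102.96 → 103

(108, 180, 103)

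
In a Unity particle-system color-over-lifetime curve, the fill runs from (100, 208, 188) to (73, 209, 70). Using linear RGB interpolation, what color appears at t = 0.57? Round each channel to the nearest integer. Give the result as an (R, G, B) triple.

(85, 209, 121)

R = 100 + 0.57 × (73 − 100) = 100 + 0.57 × -27 = 84.61 → 85
G = 208 + 0.57 × (209 − 208) = 208 + 0.57 × 1 = 208.57 → 209
B = 188 + 0.57 × (70 − 188) = 188 + 0.57 × -118 = 120.74 → 121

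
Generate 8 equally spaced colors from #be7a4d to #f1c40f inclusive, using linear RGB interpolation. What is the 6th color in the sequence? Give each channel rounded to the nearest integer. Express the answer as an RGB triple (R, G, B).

(226, 175, 33)

With 8 swatches and endpoints inclusive, swatch 6 sits at t = (6 − 1)/(8 − 1) = 5/7 ≈ 0.7143.
#be7a4d → (190, 122, 77); #f1c40f → (241, 196, 15).
R = 190 + 0.7143 × (241 − 190) = 226.429 → 226
G = 122 + 0.7143 × (196 − 122) = 174.858 → 175
B = 77 + 0.7143 × (15 − 77) = 32.713 → 33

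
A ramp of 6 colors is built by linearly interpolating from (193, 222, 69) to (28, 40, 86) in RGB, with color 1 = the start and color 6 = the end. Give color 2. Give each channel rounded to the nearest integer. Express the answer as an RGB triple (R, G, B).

(160, 186, 72)

With 6 swatches and endpoints inclusive, swatch 2 sits at t = (2 − 1)/(6 − 1) = 1/5 ≈ 0.2.
R = 193 + 0.2 × (28 − 193) = 160 → 160
G = 222 + 0.2 × (40 − 222) = 185.6 → 186
B = 69 + 0.2 × (86 − 69) = 72.4 → 72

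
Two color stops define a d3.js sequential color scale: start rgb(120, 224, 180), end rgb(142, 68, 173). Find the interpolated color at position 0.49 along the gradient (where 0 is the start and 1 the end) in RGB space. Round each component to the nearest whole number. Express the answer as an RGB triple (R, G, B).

R = 120 + 0.49 × (142 − 120) = 120 + 0.49 × 22 = 130.78 → 131
G = 224 + 0.49 × (68 − 224) = 224 + 0.49 × -156 = 147.56 → 148
B = 180 + 0.49 × (173 − 180) = 180 + 0.49 × -7 = 176.57 → 177
So the blended color is (131, 148, 177), about #8394b1.

(131, 148, 177)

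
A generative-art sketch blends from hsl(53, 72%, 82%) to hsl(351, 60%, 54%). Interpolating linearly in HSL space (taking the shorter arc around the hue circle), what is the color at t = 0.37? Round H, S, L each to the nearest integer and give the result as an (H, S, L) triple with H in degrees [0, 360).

(30, 68, 72)

Hue: 351 − 53 = 298°, but |298| > 180 so the shorter arc goes the other way: Δh = 298 − 360 = -62°.
H = 53 + 0.37 × (-62) = 30.06 → 30°
S = 72 + 0.37 × (60 − 72) = 67.56 → 68%
L = 82 + 0.37 × (54 − 82) = 71.64 → 72%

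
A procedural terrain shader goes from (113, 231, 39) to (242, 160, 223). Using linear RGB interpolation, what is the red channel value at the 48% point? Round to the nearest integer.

175

R = 113 + 0.48 × (242 − 113) = 174.92 → 175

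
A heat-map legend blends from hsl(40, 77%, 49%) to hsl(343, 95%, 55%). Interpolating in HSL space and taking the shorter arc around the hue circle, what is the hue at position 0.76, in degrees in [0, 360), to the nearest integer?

357

Hue: 343 − 40 = 303°, but |303| > 180 so the shorter arc goes the other way: Δh = 303 − 360 = -57°.
H = 40 + 0.76 × (-57) = -3.32 → -3 → -3 mod 360 = 357°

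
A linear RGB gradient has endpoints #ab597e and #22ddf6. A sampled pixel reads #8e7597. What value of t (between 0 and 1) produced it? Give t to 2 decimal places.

Invert the lerp on the R channel (largest span, 137): t = (142 − 171) / (34 − 171) = -29/-137 = 0.21168.
Check on G: (117 − 89)/(221 − 89) = 0.2121 ✓

0.21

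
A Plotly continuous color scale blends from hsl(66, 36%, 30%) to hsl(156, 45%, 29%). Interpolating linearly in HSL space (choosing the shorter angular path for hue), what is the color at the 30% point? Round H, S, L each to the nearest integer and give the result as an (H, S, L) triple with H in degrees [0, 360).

(93, 39, 30)

Hue arc: Δh = 156 − 66 = 90° (|Δh| ≤ 180, already the shorter path).
H = 66 + 0.3 × (90) = 93 → 93°
S = 36 + 0.3 × (45 − 36) = 38.7 → 39%
L = 30 + 0.3 × (29 − 30) = 29.7 → 30%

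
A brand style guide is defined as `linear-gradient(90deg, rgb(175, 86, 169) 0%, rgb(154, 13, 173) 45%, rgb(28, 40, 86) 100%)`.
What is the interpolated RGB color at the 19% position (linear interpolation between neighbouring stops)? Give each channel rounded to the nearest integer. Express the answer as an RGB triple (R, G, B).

19% lies between the 0% and 45% stops, so the local fraction is t = (19 − 0)/(45 − 0) = 19/45 ≈ 0.4222.
R = 175 + 0.4222 × (154 − 175) = 166.134 → 166
G = 86 + 0.4222 × (13 − 86) = 55.179 → 55
B = 169 + 0.4222 × (173 − 169) = 170.689 → 171

(166, 55, 171)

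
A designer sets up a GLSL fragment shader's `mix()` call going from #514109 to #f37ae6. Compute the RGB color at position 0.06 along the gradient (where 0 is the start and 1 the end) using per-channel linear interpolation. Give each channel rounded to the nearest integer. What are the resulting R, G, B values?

#514109 → (81, 65, 9); #f37ae6 → (243, 122, 230).
R = 81 + 0.06 × (243 − 81) = 81 + 0.06 × 162 = 90.72 → 91
G = 65 + 0.06 × (122 − 65) = 65 + 0.06 × 57 = 68.42 → 68
B = 9 + 0.06 × (230 − 9) = 9 + 0.06 × 221 = 22.26 → 22

(91, 68, 22)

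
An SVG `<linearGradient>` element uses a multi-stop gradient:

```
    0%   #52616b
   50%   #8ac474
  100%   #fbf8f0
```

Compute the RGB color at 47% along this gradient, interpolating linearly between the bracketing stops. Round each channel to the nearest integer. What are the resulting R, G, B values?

47% lies between the 0% and 50% stops, so the local fraction is t = (47 − 0)/(50 − 0) = 47/50 ≈ 0.94.
#52616b → (82, 97, 107); #8ac474 → (138, 196, 116).
R = 82 + 0.94 × (138 − 82) = 134.64 → 135
G = 97 + 0.94 × (196 − 97) = 190.06 → 190
B = 107 + 0.94 × (116 − 107) = 115.46 → 115

(135, 190, 115)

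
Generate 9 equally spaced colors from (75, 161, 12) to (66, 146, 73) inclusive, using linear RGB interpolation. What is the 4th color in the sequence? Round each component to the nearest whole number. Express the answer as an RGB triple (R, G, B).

(72, 155, 35)

With 9 swatches and endpoints inclusive, swatch 4 sits at t = (4 − 1)/(9 − 1) = 3/8 ≈ 0.375.
R = 75 + 0.375 × (66 − 75) = 71.625 → 72
G = 161 + 0.375 × (146 − 161) = 155.375 → 155
B = 12 + 0.375 × (73 − 12) = 34.875 → 35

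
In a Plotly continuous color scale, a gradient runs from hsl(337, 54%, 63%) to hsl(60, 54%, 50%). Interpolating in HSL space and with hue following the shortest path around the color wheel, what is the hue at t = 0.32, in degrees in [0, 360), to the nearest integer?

4

Hue: 60 − 337 = -277°, but |-277| > 180 so the shorter arc goes the other way: Δh = -277 + 360 = 83°.
H = 337 + 0.32 × (83) = 363.56 → 364 → 364 mod 360 = 4°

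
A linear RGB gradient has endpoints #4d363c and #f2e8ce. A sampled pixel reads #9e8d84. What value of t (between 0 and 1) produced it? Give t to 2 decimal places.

0.49

Invert the lerp on the G channel (largest span, 178): t = (141 − 54) / (232 − 54) = 87/178 = 0.48876.
Check on R: (158 − 77)/(242 − 77) = 0.4909 ✓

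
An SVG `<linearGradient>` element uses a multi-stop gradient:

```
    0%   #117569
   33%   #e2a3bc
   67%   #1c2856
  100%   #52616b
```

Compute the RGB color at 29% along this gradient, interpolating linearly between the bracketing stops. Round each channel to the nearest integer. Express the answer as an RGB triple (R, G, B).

29% lies between the 0% and 33% stops, so the local fraction is t = (29 − 0)/(33 − 0) = 29/33 ≈ 0.8788.
#117569 → (17, 117, 105); #e2a3bc → (226, 163, 188).
R = 17 + 0.8788 × (226 − 17) = 200.669 → 201
G = 117 + 0.8788 × (163 − 117) = 157.425 → 157
B = 105 + 0.8788 × (188 − 105) = 177.94 → 178

(201, 157, 178)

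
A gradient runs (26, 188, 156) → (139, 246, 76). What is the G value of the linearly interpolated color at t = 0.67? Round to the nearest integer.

G = 188 + 0.67 × (246 − 188) = 226.86 → 227

227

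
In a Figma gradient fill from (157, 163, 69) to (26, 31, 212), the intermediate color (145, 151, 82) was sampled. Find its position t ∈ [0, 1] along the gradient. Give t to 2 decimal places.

0.09

Invert the lerp on the B channel (largest span, 143): t = (82 − 69) / (212 − 69) = 13/143 = 0.090909.
Check on R: (145 − 157)/(26 − 157) = 0.0916 ✓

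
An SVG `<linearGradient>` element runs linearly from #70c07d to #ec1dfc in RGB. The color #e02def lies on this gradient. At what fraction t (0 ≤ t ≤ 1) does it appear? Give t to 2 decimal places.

Invert the lerp on the G channel (largest span, 163): t = (45 − 192) / (29 − 192) = -147/-163 = 0.90184.
Check on R: (224 − 112)/(236 − 112) = 0.9032 ✓

0.90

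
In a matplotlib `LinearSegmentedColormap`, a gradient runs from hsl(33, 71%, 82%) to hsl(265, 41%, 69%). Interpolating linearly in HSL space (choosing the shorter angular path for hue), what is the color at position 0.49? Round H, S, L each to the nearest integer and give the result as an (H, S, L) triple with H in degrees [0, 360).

(330, 56, 76)

Hue: 265 − 33 = 232°, but |232| > 180 so the shorter arc goes the other way: Δh = 232 − 360 = -128°.
H = 33 + 0.49 × (-128) = -29.72 → -30 → -30 mod 360 = 330°
S = 71 + 0.49 × (41 − 71) = 56.3 → 56%
L = 82 + 0.49 × (69 − 82) = 75.63 → 76%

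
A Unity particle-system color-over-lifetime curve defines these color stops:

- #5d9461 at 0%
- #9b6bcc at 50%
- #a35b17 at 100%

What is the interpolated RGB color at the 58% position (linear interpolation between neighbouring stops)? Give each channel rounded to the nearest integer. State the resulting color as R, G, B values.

58% lies between the 50% and 100% stops, so the local fraction is t = (58 − 50)/(100 − 50) = 8/50 ≈ 0.16.
#9b6bcc → (155, 107, 204); #a35b17 → (163, 91, 23).
R = 155 + 0.16 × (163 − 155) = 156.28 → 156
G = 107 + 0.16 × (91 − 107) = 104.44 → 104
B = 204 + 0.16 × (23 − 204) = 175.04 → 175

(156, 104, 175)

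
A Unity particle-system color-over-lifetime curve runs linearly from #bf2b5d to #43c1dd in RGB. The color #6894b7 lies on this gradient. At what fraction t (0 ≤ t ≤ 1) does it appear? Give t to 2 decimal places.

Invert the lerp on the G channel (largest span, 150): t = (148 − 43) / (193 − 43) = 105/150 = 0.7.
Check on R: (104 − 191)/(67 − 191) = 0.7016 ✓

0.70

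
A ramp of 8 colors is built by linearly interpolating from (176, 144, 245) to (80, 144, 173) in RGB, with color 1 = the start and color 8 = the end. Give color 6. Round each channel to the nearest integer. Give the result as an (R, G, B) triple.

(107, 144, 194)

With 8 swatches and endpoints inclusive, swatch 6 sits at t = (6 − 1)/(8 − 1) = 5/7 ≈ 0.7143.
R = 176 + 0.7143 × (80 − 176) = 107.427 → 107
G = 144 + 0.7143 × (144 − 144) = 144 → 144
B = 245 + 0.7143 × (173 − 245) = 193.57 → 194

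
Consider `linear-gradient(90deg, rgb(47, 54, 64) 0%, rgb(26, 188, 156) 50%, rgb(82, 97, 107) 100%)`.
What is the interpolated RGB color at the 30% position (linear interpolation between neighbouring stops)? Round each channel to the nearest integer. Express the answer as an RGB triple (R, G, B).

(34, 134, 119)

30% lies between the 0% and 50% stops, so the local fraction is t = (30 − 0)/(50 − 0) = 30/50 ≈ 0.6.
R = 47 + 0.6 × (26 − 47) = 34.4 → 34
G = 54 + 0.6 × (188 − 54) = 134.4 → 134
B = 64 + 0.6 × (156 − 64) = 119.2 → 119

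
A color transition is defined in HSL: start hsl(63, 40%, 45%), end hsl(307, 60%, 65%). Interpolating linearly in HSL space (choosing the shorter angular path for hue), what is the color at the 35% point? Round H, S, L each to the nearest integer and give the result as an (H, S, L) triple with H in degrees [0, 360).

Hue: 307 − 63 = 244°, but |244| > 180 so the shorter arc goes the other way: Δh = 244 − 360 = -116°.
H = 63 + 0.35 × (-116) = 22.4 → 22°
S = 40 + 0.35 × (60 − 40) = 47 → 47%
L = 45 + 0.35 × (65 − 45) = 52 → 52%

(22, 47, 52)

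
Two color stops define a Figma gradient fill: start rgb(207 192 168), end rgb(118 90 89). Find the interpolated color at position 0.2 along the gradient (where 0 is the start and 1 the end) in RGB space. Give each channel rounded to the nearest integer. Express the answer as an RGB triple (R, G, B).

(189, 172, 152)

R = 207 + 0.2 × (118 − 207) = 207 + 0.2 × -89 = 189.2 → 189
G = 192 + 0.2 × (90 − 192) = 192 + 0.2 × -102 = 171.6 → 172
B = 168 + 0.2 × (89 − 168) = 168 + 0.2 × -79 = 152.2 → 152
So the blended color is (189, 172, 152), about #bdac98.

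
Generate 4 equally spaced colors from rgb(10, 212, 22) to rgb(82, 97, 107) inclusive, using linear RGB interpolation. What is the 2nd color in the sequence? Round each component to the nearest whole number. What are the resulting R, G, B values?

(34, 174, 50)

With 4 swatches and endpoints inclusive, swatch 2 sits at t = (2 − 1)/(4 − 1) = 1/3 ≈ 0.3333.
R = 10 + 0.3333 × (82 − 10) = 33.998 → 34
G = 212 + 0.3333 × (97 − 212) = 173.671 → 174
B = 22 + 0.3333 × (107 − 22) = 50.331 → 50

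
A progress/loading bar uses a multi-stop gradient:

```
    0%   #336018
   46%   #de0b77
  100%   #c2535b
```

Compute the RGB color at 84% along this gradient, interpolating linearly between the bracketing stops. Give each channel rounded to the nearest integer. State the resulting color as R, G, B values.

84% lies between the 46% and 100% stops, so the local fraction is t = (84 − 46)/(100 − 46) = 38/54 ≈ 0.7037.
#de0b77 → (222, 11, 119); #c2535b → (194, 83, 91).
R = 222 + 0.7037 × (194 − 222) = 202.296 → 202
G = 11 + 0.7037 × (83 − 11) = 61.666 → 62
B = 119 + 0.7037 × (91 − 119) = 99.296 → 99

(202, 62, 99)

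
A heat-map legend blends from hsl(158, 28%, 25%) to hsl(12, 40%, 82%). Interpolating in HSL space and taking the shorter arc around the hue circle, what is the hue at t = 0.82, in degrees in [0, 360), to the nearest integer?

Hue arc: Δh = 12 − 158 = -146° (|Δh| ≤ 180, already the shorter path).
H = 158 + 0.82 × (-146) = 38.28 → 38°

38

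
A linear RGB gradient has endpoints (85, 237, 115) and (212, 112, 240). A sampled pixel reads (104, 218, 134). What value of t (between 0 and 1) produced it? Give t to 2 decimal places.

Invert the lerp on the R channel (largest span, 127): t = (104 − 85) / (212 − 85) = 19/127 = 0.14961.
Check on G: (218 − 237)/(112 − 237) = 0.152 ✓

0.15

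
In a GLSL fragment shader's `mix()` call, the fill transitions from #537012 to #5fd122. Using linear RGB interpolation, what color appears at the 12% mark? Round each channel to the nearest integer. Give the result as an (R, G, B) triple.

#537012 → (83, 112, 18); #5fd122 → (95, 209, 34).
12% corresponds to t = 0.12.
R = 83 + 0.12 × (95 − 83) = 83 + 0.12 × 12 = 84.44 → 84
G = 112 + 0.12 × (209 − 112) = 112 + 0.12 × 97 = 123.64 → 124
B = 18 + 0.12 × (34 − 18) = 18 + 0.12 × 16 = 19.92 → 20

(84, 124, 20)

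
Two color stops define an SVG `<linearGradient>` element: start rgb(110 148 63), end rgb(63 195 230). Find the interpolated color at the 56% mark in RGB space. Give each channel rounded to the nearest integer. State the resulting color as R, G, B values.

(84, 174, 157)

56% corresponds to t = 0.56.
R = 110 + 0.56 × (63 − 110) = 110 + 0.56 × -47 = 83.68 → 84
G = 148 + 0.56 × (195 − 148) = 148 + 0.56 × 47 = 174.32 → 174
B = 63 + 0.56 × (230 − 63) = 63 + 0.56 × 167 = 156.52 → 157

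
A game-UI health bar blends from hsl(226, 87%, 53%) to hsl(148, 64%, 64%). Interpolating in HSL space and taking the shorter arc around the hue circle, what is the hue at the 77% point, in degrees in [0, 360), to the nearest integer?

Hue arc: Δh = 148 − 226 = -78° (|Δh| ≤ 180, already the shorter path).
H = 226 + 0.77 × (-78) = 165.94 → 166°

166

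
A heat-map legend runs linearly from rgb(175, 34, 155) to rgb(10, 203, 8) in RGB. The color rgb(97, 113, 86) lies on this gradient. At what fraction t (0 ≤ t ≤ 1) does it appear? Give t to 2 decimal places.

0.47

Invert the lerp on the G channel (largest span, 169): t = (113 − 34) / (203 − 34) = 79/169 = 0.46746.
Check on R: (97 − 175)/(10 − 175) = 0.4727 ✓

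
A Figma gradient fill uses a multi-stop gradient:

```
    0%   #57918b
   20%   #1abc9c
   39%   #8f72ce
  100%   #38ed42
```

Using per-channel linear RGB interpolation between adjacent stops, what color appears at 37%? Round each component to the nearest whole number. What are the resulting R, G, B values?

37% lies between the 20% and 39% stops, so the local fraction is t = (37 − 20)/(39 − 20) = 17/19 ≈ 0.8947.
#1abc9c → (26, 188, 156); #8f72ce → (143, 114, 206).
R = 26 + 0.8947 × (143 − 26) = 130.68 → 131
G = 188 + 0.8947 × (114 − 188) = 121.792 → 122
B = 156 + 0.8947 × (206 − 156) = 200.735 → 201

(131, 122, 201)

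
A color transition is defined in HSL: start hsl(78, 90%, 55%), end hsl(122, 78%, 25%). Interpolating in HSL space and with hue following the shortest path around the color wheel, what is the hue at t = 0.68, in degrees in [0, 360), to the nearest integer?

Hue arc: Δh = 122 − 78 = 44° (|Δh| ≤ 180, already the shorter path).
H = 78 + 0.68 × (44) = 107.92 → 108°

108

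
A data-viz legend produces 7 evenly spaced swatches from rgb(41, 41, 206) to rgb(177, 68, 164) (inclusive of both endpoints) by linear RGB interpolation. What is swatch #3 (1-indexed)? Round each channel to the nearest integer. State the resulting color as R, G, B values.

With 7 swatches and endpoints inclusive, swatch 3 sits at t = (3 − 1)/(7 − 1) = 2/6 ≈ 0.3333.
R = 41 + 0.3333 × (177 − 41) = 86.329 → 86
G = 41 + 0.3333 × (68 − 41) = 49.999 → 50
B = 206 + 0.3333 × (164 − 206) = 192.001 → 192

(86, 50, 192)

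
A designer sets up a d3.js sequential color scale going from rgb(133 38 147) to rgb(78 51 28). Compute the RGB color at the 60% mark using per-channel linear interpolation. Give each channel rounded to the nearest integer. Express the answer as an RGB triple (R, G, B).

60% corresponds to t = 0.6.
R = 133 + 0.6 × (78 − 133) = 133 + 0.6 × -55 = 100 → 100
G = 38 + 0.6 × (51 − 38) = 38 + 0.6 × 13 = 45.8 → 46
B = 147 + 0.6 × (28 − 147) = 147 + 0.6 × -119 = 75.6 → 76

(100, 46, 76)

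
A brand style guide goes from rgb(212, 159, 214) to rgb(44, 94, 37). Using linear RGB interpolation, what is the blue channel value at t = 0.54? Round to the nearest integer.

118

B = 214 + 0.54 × (37 − 214) = 118.42 → 118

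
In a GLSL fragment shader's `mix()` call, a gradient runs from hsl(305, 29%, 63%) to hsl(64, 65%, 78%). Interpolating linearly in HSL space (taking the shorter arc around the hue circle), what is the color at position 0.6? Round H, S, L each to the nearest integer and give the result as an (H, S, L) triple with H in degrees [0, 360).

(16, 51, 72)

Hue: 64 − 305 = -241°, but |-241| > 180 so the shorter arc goes the other way: Δh = -241 + 360 = 119°.
H = 305 + 0.6 × (119) = 376.4 → 376 → 376 mod 360 = 16°
S = 29 + 0.6 × (65 − 29) = 50.6 → 51%
L = 63 + 0.6 × (78 − 63) = 72 → 72%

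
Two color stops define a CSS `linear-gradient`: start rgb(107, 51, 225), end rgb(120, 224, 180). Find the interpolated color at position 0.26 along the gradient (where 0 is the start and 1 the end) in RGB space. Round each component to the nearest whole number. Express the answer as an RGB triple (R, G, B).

R = 107 + 0.26 × (120 − 107) = 107 + 0.26 × 13 = 110.38 → 110
G = 51 + 0.26 × (224 − 51) = 51 + 0.26 × 173 = 95.98 → 96
B = 225 + 0.26 × (180 − 225) = 225 + 0.26 × -45 = 213.3 → 213

(110, 96, 213)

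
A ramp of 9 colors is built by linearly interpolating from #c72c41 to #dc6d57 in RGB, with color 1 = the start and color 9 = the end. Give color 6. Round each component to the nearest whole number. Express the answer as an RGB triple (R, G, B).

(212, 85, 79)

With 9 swatches and endpoints inclusive, swatch 6 sits at t = (6 − 1)/(9 − 1) = 5/8 ≈ 0.625.
#c72c41 → (199, 44, 65); #dc6d57 → (220, 109, 87).
R = 199 + 0.625 × (220 − 199) = 212.125 → 212
G = 44 + 0.625 × (109 − 44) = 84.625 → 85
B = 65 + 0.625 × (87 − 65) = 78.75 → 79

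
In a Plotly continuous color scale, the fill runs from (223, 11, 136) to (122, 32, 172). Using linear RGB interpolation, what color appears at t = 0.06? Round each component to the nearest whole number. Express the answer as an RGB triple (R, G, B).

(217, 12, 138)

R = 223 + 0.06 × (122 − 223) = 223 + 0.06 × -101 = 216.94 → 217
G = 11 + 0.06 × (32 − 11) = 11 + 0.06 × 21 = 12.26 → 12
B = 136 + 0.06 × (172 − 136) = 136 + 0.06 × 36 = 138.16 → 138
So the blended color is (217, 12, 138), about #d90c8a.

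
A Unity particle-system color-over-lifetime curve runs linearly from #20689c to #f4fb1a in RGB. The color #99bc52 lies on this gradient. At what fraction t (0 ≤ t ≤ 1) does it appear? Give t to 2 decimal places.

Invert the lerp on the R channel (largest span, 212): t = (153 − 32) / (244 − 32) = 121/212 = 0.57075.
Check on G: (188 − 104)/(251 − 104) = 0.5714 ✓

0.57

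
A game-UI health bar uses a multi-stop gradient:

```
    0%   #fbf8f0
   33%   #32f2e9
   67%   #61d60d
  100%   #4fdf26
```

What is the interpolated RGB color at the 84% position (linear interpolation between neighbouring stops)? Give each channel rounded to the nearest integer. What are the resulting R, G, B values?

(88, 219, 26)

84% lies between the 67% and 100% stops, so the local fraction is t = (84 − 67)/(100 − 67) = 17/33 ≈ 0.5152.
#61d60d → (97, 214, 13); #4fdf26 → (79, 223, 38).
R = 97 + 0.5152 × (79 − 97) = 87.726 → 88
G = 214 + 0.5152 × (223 − 214) = 218.637 → 219
B = 13 + 0.5152 × (38 − 13) = 25.88 → 26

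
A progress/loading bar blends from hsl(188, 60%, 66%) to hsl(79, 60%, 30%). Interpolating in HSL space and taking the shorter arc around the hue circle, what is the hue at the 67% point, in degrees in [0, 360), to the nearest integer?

Hue arc: Δh = 79 − 188 = -109° (|Δh| ≤ 180, already the shorter path).
H = 188 + 0.67 × (-109) = 114.97 → 115°

115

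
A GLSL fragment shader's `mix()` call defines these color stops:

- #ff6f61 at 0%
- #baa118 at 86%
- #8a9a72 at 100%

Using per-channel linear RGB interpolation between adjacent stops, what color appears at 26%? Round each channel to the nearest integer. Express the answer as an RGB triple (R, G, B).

26% lies between the 0% and 86% stops, so the local fraction is t = (26 − 0)/(86 − 0) = 26/86 ≈ 0.3023.
#ff6f61 → (255, 111, 97); #baa118 → (186, 161, 24).
R = 255 + 0.3023 × (186 − 255) = 234.141 → 234
G = 111 + 0.3023 × (161 − 111) = 126.115 → 126
B = 97 + 0.3023 × (24 − 97) = 74.932 → 75

(234, 126, 75)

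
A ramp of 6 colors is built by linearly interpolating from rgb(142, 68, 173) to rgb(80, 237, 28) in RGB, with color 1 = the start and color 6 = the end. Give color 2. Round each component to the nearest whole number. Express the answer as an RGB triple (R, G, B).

(130, 102, 144)

With 6 swatches and endpoints inclusive, swatch 2 sits at t = (2 − 1)/(6 − 1) = 1/5 ≈ 0.2.
R = 142 + 0.2 × (80 − 142) = 129.6 → 130
G = 68 + 0.2 × (237 − 68) = 101.8 → 102
B = 173 + 0.2 × (28 − 173) = 144 → 144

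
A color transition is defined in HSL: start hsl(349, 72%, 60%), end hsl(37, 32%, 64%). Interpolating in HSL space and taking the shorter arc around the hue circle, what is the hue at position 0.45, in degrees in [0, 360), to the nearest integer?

11

Hue: 37 − 349 = -312°, but |-312| > 180 so the shorter arc goes the other way: Δh = -312 + 360 = 48°.
H = 349 + 0.45 × (48) = 370.6 → 371 → 371 mod 360 = 11°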